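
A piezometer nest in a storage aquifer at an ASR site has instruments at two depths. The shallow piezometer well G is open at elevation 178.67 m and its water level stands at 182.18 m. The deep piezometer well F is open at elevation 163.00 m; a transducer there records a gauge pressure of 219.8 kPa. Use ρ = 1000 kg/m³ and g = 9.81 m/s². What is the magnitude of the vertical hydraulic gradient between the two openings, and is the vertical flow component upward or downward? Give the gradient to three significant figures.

Total head at well G: h = 182.18 m (water level in the standpipe).
Pressure head at well F: ψ = P/(ρg) = 219.8×1000 / (1000 × 9.81) = 22.41 m.
Total head at well F: h = z + ψ = 163.00 + 22.41 = 185.41 m.
Δh = h(well G) − h(well F) = 182.18 − 185.41 = -3.23 m.
Vertical separation Δz = 178.67 − 163.00 = 15.67 m.
|i_v| = |Δh| / Δz = 3.23 / 15.67 = 0.206.
Head is higher in the deep piezometer, so vertical flow is upward (discharge condition).

|i_v| ≈ 0.206; vertical flow is upward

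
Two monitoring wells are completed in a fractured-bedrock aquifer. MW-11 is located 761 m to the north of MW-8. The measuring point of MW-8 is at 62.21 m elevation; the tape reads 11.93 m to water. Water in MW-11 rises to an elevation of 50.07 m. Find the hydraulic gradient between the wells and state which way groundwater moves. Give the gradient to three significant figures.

i ≈ 0.000276; groundwater flows toward the north

Total head at MW-8: h = 62.21 − 11.93 = 50.28 m.
Total head at MW-11: h = 50.07 m (water level in the piezometer is the total head).
Head difference: h(MW-8) − h(MW-11) = 50.28 − 50.07 = 0.21 m.
Hydraulic gradient: i = |Δh| / L = 0.21 / 761 = 0.000276.
Flow is from higher to lower head: from MW-8 toward MW-11, i.e. toward the north.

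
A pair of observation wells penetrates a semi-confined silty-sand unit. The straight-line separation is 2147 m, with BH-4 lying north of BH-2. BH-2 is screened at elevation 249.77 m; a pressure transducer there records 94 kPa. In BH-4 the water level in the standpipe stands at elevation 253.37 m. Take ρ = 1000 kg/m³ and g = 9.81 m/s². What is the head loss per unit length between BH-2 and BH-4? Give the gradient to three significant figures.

Pressure head at BH-2: ψ = P/(ρg) = 94×1000 / (1000 × 9.81) = 9.58 m.
Total head at BH-2: h = z + ψ = 249.77 + 9.58 = 259.35 m.
Total head at BH-4: h = 253.37 m (water level in the piezometer is the total head).
Head difference: h(BH-2) − h(BH-4) = 259.35 − 253.37 = 5.98 m.
Hydraulic gradient: i = |Δh| / L = 5.98 / 2147 = 0.00279.

i ≈ 0.00279 m/m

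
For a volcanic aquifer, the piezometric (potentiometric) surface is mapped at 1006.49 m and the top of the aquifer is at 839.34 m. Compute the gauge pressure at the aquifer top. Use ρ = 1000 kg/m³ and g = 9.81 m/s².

P ≈ 1640 kPa

Pressure head at the aquifer top: ψ = h − z = 1006.49 − 839.34 = 167.15 m.
P = ρgψ = 1000 × 9.81 × 167.15 = 1639741 Pa ≈ 1640 kPa.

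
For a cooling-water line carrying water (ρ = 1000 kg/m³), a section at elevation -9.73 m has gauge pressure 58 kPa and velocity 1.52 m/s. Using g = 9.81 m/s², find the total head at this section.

Pressure head ψ = P/(ρg) = 58×1000 / (1000 × 9.81) = 5.91 m.
Velocity head = v²/(2g) = 1.52² / (2 × 9.81) = 0.118 m.
h = z + ψ + v²/(2g) = -9.73 + 5.91 + 0.118 = -3.70 m.

h ≈ -3.70 m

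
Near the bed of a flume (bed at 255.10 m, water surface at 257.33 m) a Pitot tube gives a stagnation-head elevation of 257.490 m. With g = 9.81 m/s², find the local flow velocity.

v ≈ 1.77 m/s

Near the bed, under hydrostatic conditions, the piezometric head (z + ψ) equals the free-surface elevation, 257.33 m.
Velocity head = total − piezometric = 257.490 − 257.33 = 0.160 m.
v = √(2g·h_v) = √(2 × 9.81 × 0.160) = 1.77 m/s.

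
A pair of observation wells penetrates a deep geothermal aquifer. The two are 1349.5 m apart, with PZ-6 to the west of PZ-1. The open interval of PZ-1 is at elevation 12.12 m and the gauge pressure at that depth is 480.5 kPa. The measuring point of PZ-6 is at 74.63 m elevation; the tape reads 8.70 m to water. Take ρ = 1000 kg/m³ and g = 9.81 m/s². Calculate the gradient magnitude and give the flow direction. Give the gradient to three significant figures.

Pressure head at PZ-1: ψ = P/(ρg) = 480.5×1000 / (1000 × 9.81) = 48.98 m.
Total head at PZ-1: h = z + ψ = 12.12 + 48.98 = 61.10 m.
Total head at PZ-6: h = 74.63 − 8.70 = 65.93 m.
Head difference: h(PZ-1) − h(PZ-6) = 61.10 − 65.93 = -4.83 m.
Hydraulic gradient: i = |Δh| / L = 4.83 / 1349.5 = 0.00358.
Flow is from higher to lower head: from PZ-6 toward PZ-1, i.e. toward the east.

i ≈ 0.00358; groundwater flows toward the east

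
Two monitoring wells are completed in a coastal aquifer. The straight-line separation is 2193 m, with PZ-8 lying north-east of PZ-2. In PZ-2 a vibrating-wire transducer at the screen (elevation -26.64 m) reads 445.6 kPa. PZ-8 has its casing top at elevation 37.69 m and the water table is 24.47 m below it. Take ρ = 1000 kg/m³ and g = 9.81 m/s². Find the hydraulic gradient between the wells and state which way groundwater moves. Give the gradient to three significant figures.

Pressure head at PZ-2: ψ = P/(ρg) = 445.6×1000 / (1000 × 9.81) = 45.42 m.
Total head at PZ-2: h = z + ψ = -26.64 + 45.42 = 18.78 m.
Total head at PZ-8: h = 37.69 − 24.47 = 13.22 m.
Head difference: h(PZ-2) − h(PZ-8) = 18.78 − 13.22 = 5.56 m.
Hydraulic gradient: i = |Δh| / L = 5.56 / 2193 = 0.00254.
Flow is from higher to lower head: from PZ-2 toward PZ-8, i.e. toward the north-east.

i ≈ 0.00254; groundwater flows toward the north-east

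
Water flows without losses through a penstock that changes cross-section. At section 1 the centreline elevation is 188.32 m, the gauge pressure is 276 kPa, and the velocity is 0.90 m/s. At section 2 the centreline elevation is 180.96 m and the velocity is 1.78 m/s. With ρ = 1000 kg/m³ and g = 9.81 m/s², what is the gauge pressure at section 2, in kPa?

Pressure head at 1: ψ₁ = P₁/(ρg) = 276×1000 / (1000 × 9.81) = 28.13 m.
Velocity heads: v₁²/2g = 0.90²/19.62 = 0.041 m; v₂²/2g = 1.78²/19.62 = 0.161 m.
Total head H = z₁ + ψ₁ + v₁²/2g = 188.32 + 28.13 + 0.041 = 216.49 m.
ψ₂ = H − z₂ − v₂²/2g = 216.49 − 180.96 − 0.161 = 35.37 m.
P₂ = ρgψ₂ = 1000 × 9.81 × 35.37 ≈ 347 kPa.

P₂ ≈ 347 kPa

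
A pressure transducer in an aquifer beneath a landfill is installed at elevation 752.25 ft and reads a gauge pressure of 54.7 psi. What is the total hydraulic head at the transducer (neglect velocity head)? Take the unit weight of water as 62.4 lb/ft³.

h ≈ 878.48 ft

ψ = 144·P/γ = 144 × 54.7 / 62.4 = 126.23 ft.
h = z + ψ = 752.25 + 126.23 = 878.48 ft.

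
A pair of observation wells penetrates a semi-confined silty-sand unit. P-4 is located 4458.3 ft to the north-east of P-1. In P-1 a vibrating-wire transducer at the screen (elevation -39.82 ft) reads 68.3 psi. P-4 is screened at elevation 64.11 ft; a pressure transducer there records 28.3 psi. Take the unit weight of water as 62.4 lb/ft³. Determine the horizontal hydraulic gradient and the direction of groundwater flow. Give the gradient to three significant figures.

i ≈ 0.00261; groundwater flows toward the south-west

Pressure head at P-1: ψ = 144·P/γ = 144 × 68.3 / 62.4 = 157.62 ft.
Total head at P-1: h = z + ψ = -39.82 + 157.62 = 117.80 ft.
Pressure head at P-4: ψ = 144·P/γ = 144 × 28.3 / 62.4 = 65.31 ft.
Total head at P-4: h = z + ψ = 64.11 + 65.31 = 129.42 ft.
Head difference: h(P-1) − h(P-4) = 117.80 − 129.42 = -11.62 ft.
Hydraulic gradient: i = |Δh| / L = 11.62 / 4458.3 = 0.00261.
Flow is from higher to lower head: from P-4 toward P-1, i.e. toward the south-west.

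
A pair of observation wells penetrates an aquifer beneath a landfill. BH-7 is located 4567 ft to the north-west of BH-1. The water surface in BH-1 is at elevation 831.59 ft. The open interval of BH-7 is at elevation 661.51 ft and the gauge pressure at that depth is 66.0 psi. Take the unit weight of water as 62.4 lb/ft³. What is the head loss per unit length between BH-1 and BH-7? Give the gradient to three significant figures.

Total head at BH-1: h = 831.59 ft (water level in the piezometer is the total head).
Pressure head at BH-7: ψ = 144·P/γ = 144 × 66.0 / 62.4 = 152.31 ft.
Total head at BH-7: h = z + ψ = 661.51 + 152.31 = 813.82 ft.
Head difference: h(BH-1) − h(BH-7) = 831.59 − 813.82 = 17.77 ft.
Hydraulic gradient: i = |Δh| / L = 17.77 / 4567 = 0.00389.

i ≈ 0.00389 ft/ft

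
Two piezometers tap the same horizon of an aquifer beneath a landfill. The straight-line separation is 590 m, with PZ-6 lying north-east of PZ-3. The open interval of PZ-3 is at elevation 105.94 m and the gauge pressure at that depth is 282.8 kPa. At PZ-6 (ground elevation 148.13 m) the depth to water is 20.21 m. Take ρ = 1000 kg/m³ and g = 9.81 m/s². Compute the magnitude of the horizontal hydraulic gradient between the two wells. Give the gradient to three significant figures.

Pressure head at PZ-3: ψ = P/(ρg) = 282.8×1000 / (1000 × 9.81) = 28.83 m.
Total head at PZ-3: h = z + ψ = 105.94 + 28.83 = 134.77 m.
Total head at PZ-6: h = 148.13 − 20.21 = 127.92 m.
Head difference: h(PZ-3) − h(PZ-6) = 134.77 − 127.92 = 6.85 m.
Hydraulic gradient: i = |Δh| / L = 6.85 / 590 = 0.0116.

i ≈ 0.0116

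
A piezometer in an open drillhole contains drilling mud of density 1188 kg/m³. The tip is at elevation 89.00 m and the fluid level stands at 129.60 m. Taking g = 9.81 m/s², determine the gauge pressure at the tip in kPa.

P ≈ 473 kPa

Pressure head ψ = h − z = 129.60 − 89.00 = 40.60 m.
P = ρgψ = 1188 × 9.81 × 40.60 = 473164 Pa ≈ 473 kPa.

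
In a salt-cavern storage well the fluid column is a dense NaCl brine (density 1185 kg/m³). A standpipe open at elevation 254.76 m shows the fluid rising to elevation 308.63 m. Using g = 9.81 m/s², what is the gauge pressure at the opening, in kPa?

Pressure head ψ = h − z = 308.63 − 254.76 = 53.87 m.
P = ρgψ = 1185 × 9.81 × 53.87 = 626231 Pa ≈ 626 kPa.

P ≈ 626 kPa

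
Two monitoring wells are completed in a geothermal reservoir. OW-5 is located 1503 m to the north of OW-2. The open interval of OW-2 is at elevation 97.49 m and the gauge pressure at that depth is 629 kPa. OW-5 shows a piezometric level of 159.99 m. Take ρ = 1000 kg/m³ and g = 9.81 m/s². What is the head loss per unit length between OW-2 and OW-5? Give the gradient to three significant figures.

Pressure head at OW-2: ψ = P/(ρg) = 629×1000 / (1000 × 9.81) = 64.12 m.
Total head at OW-2: h = z + ψ = 97.49 + 64.12 = 161.61 m.
Total head at OW-5: h = 159.99 m (water level in the piezometer is the total head).
Head difference: h(OW-2) − h(OW-5) = 161.61 − 159.99 = 1.62 m.
Hydraulic gradient: i = |Δh| / L = 1.62 / 1503 = 0.00108.

i ≈ 0.00108 m/m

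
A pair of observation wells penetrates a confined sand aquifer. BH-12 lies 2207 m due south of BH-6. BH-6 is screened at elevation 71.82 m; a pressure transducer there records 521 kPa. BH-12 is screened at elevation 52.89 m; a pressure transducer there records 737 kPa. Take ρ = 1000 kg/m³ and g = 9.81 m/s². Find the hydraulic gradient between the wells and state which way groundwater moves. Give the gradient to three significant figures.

i ≈ 0.00140; groundwater flows toward the north

Pressure head at BH-6: ψ = P/(ρg) = 521×1000 / (1000 × 9.81) = 53.11 m.
Total head at BH-6: h = z + ψ = 71.82 + 53.11 = 124.93 m.
Pressure head at BH-12: ψ = P/(ρg) = 737×1000 / (1000 × 9.81) = 75.13 m.
Total head at BH-12: h = z + ψ = 52.89 + 75.13 = 128.02 m.
Head difference: h(BH-6) − h(BH-12) = 124.93 − 128.02 = -3.09 m.
Hydraulic gradient: i = |Δh| / L = 3.09 / 2207 = 0.00140.
Flow is from higher to lower head: from BH-12 toward BH-6, i.e. toward the north.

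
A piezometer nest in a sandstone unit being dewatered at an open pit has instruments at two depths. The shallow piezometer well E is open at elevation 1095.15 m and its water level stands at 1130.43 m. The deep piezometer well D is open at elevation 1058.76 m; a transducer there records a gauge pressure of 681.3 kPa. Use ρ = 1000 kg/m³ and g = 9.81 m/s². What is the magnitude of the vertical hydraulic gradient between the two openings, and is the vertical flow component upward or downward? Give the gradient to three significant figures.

Total head at well E: h = 1130.43 m (water level in the standpipe).
Pressure head at well D: ψ = P/(ρg) = 681.3×1000 / (1000 × 9.81) = 69.45 m.
Total head at well D: h = z + ψ = 1058.76 + 69.45 = 1128.21 m.
Δh = h(well E) − h(well D) = 1130.43 − 1128.21 = 2.22 m.
Vertical separation Δz = 1095.15 − 1058.76 = 36.39 m.
|i_v| = |Δh| / Δz = 2.22 / 36.39 = 0.0610.
Head is higher in the shallow piezometer, so vertical flow is downward (recharge condition).

|i_v| ≈ 0.0610; vertical flow is downward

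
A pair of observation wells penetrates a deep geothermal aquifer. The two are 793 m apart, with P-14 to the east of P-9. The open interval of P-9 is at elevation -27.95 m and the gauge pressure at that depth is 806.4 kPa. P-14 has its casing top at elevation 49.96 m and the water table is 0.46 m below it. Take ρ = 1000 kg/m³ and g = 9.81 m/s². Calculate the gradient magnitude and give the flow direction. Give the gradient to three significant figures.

Pressure head at P-9: ψ = P/(ρg) = 806.4×1000 / (1000 × 9.81) = 82.20 m.
Total head at P-9: h = z + ψ = -27.95 + 82.20 = 54.25 m.
Total head at P-14: h = 49.96 − 0.46 = 49.50 m.
Head difference: h(P-9) − h(P-14) = 54.25 − 49.50 = 4.75 m.
Hydraulic gradient: i = |Δh| / L = 4.75 / 793 = 0.00599.
Flow is from higher to lower head: from P-9 toward P-14, i.e. toward the east.

i ≈ 0.00599; groundwater flows toward the east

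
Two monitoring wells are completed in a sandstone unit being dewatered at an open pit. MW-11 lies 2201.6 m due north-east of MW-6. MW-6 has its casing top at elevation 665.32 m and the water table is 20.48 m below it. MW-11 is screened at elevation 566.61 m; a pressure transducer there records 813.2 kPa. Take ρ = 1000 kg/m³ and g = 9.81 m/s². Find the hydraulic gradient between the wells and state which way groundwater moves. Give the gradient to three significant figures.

Total head at MW-6: h = 665.32 − 20.48 = 644.84 m.
Pressure head at MW-11: ψ = P/(ρg) = 813.2×1000 / (1000 × 9.81) = 82.90 m.
Total head at MW-11: h = z + ψ = 566.61 + 82.90 = 649.51 m.
Head difference: h(MW-6) − h(MW-11) = 644.84 − 649.51 = -4.67 m.
Hydraulic gradient: i = |Δh| / L = 4.67 / 2201.6 = 0.00212.
Flow is from higher to lower head: from MW-11 toward MW-6, i.e. toward the south-west.

i ≈ 0.00212; groundwater flows toward the south-west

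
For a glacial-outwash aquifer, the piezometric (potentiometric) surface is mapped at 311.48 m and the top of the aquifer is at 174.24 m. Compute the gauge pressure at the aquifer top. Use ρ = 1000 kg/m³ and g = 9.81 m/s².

Pressure head at the aquifer top: ψ = h − z = 311.48 − 174.24 = 137.24 m.
P = ρgψ = 1000 × 9.81 × 137.24 = 1346324 Pa ≈ 1350 kPa.

P ≈ 1350 kPa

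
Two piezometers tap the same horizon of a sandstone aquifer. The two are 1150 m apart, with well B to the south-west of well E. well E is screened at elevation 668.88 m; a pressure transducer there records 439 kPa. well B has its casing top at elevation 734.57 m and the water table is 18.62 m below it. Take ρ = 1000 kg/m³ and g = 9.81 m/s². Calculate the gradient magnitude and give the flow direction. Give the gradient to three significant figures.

i ≈ 0.00202; groundwater flows toward the north-east

Pressure head at well E: ψ = P/(ρg) = 439×1000 / (1000 × 9.81) = 44.75 m.
Total head at well E: h = z + ψ = 668.88 + 44.75 = 713.63 m.
Total head at well B: h = 734.57 − 18.62 = 715.95 m.
Head difference: h(well E) − h(well B) = 713.63 − 715.95 = -2.32 m.
Hydraulic gradient: i = |Δh| / L = 2.32 / 1150 = 0.00202.
Flow is from higher to lower head: from well B toward well E, i.e. toward the north-east.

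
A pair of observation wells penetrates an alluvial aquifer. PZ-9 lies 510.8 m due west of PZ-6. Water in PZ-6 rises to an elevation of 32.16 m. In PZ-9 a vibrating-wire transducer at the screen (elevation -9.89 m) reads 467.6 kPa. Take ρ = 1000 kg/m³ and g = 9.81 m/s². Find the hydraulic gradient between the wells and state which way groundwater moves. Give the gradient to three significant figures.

i ≈ 0.0110; groundwater flows toward the east

Total head at PZ-6: h = 32.16 m (water level in the piezometer is the total head).
Pressure head at PZ-9: ψ = P/(ρg) = 467.6×1000 / (1000 × 9.81) = 47.67 m.
Total head at PZ-9: h = z + ψ = -9.89 + 47.67 = 37.78 m.
Head difference: h(PZ-6) − h(PZ-9) = 32.16 − 37.78 = -5.62 m.
Hydraulic gradient: i = |Δh| / L = 5.62 / 510.8 = 0.0110.
Flow is from higher to lower head: from PZ-9 toward PZ-6, i.e. toward the east.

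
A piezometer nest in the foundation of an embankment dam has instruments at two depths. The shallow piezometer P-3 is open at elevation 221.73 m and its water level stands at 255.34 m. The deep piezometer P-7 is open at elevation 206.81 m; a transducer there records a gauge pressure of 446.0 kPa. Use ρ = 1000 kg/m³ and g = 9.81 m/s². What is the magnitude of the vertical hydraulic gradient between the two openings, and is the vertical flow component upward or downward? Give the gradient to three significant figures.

Total head at P-3: h = 255.34 m (water level in the standpipe).
Pressure head at P-7: ψ = P/(ρg) = 446.0×1000 / (1000 × 9.81) = 45.46 m.
Total head at P-7: h = z + ψ = 206.81 + 45.46 = 252.27 m.
Δh = h(P-3) − h(P-7) = 255.34 − 252.27 = 3.07 m.
Vertical separation Δz = 221.73 − 206.81 = 14.92 m.
|i_v| = |Δh| / Δz = 3.07 / 14.92 = 0.206.
Head is higher in the shallow piezometer, so vertical flow is downward (recharge condition).

|i_v| ≈ 0.206; vertical flow is downward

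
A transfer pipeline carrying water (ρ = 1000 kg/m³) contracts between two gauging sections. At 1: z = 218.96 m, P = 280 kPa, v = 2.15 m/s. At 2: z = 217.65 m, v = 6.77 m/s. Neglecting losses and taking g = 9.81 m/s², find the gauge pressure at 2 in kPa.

Pressure head at 1: ψ₁ = P₁/(ρg) = 280×1000 / (1000 × 9.81) = 28.54 m.
Velocity heads: v₁²/2g = 2.15²/19.62 = 0.236 m; v₂²/2g = 6.77²/19.62 = 2.336 m.
Total head H = z₁ + ψ₁ + v₁²/2g = 218.96 + 28.54 + 0.236 = 247.74 m.
ψ₂ = H − z₂ − v₂²/2g = 247.74 − 217.65 − 2.336 = 27.75 m.
P₂ = ρgψ₂ = 1000 × 9.81 × 27.75 ≈ 272 kPa.

P₂ ≈ 272 kPa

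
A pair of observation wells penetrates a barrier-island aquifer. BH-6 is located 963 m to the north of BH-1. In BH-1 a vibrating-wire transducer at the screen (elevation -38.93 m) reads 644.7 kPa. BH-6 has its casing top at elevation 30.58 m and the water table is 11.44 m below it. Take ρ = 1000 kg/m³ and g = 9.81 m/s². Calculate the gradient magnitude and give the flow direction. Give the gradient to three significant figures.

i ≈ 0.00794; groundwater flows toward the north

Pressure head at BH-1: ψ = P/(ρg) = 644.7×1000 / (1000 × 9.81) = 65.72 m.
Total head at BH-1: h = z + ψ = -38.93 + 65.72 = 26.79 m.
Total head at BH-6: h = 30.58 − 11.44 = 19.14 m.
Head difference: h(BH-1) − h(BH-6) = 26.79 − 19.14 = 7.65 m.
Hydraulic gradient: i = |Δh| / L = 7.65 / 963 = 0.00794.
Flow is from higher to lower head: from BH-1 toward BH-6, i.e. toward the north.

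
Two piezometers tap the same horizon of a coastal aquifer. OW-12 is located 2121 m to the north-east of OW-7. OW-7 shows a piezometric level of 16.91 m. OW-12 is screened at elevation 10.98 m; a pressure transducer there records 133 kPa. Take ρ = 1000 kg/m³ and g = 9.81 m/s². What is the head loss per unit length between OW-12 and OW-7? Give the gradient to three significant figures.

Total head at OW-7: h = 16.91 m (water level in the piezometer is the total head).
Pressure head at OW-12: ψ = P/(ρg) = 133×1000 / (1000 × 9.81) = 13.56 m.
Total head at OW-12: h = z + ψ = 10.98 + 13.56 = 24.54 m.
Head difference: h(OW-7) − h(OW-12) = 16.91 − 24.54 = -7.63 m.
Hydraulic gradient: i = |Δh| / L = 7.63 / 2121 = 0.00360.

i ≈ 0.00360 m/m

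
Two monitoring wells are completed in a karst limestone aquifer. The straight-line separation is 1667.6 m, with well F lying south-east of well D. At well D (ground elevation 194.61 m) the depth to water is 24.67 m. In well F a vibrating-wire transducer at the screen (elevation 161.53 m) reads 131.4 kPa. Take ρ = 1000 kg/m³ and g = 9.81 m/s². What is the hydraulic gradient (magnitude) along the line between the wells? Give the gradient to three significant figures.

Total head at well D: h = 194.61 − 24.67 = 169.94 m.
Pressure head at well F: ψ = P/(ρg) = 131.4×1000 / (1000 × 9.81) = 13.39 m.
Total head at well F: h = z + ψ = 161.53 + 13.39 = 174.92 m.
Head difference: h(well D) − h(well F) = 169.94 − 174.92 = -4.98 m.
Hydraulic gradient: i = |Δh| / L = 4.98 / 1667.6 = 0.00299.

i ≈ 0.00299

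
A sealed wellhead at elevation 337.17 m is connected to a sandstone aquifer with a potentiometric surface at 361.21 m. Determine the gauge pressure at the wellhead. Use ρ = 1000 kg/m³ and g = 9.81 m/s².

P ≈ 236 kPa

Head above the cap: Δh = 361.21 − 337.17 = 24.04 m.
P = ρgΔh = 1000 × 9.81 × 24.04 = 235832 Pa ≈ 236 kPa.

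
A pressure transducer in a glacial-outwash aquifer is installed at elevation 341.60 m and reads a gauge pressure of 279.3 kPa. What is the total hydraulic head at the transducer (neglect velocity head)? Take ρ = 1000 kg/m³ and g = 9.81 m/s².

h ≈ 370.07 m

ψ = P/(ρg) = 279.3×1000 / (1000 × 9.81) = 28.47 m.
h = z + ψ = 341.60 + 28.47 = 370.07 m.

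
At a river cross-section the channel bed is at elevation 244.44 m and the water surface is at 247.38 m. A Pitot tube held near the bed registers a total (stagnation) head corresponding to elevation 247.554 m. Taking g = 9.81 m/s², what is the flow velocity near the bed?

v ≈ 1.85 m/s

Near the bed, under hydrostatic conditions, the piezometric head (z + ψ) equals the free-surface elevation, 247.38 m.
Velocity head = total − piezometric = 247.554 − 247.38 = 0.174 m.
v = √(2g·h_v) = √(2 × 9.81 × 0.174) = 1.85 m/s.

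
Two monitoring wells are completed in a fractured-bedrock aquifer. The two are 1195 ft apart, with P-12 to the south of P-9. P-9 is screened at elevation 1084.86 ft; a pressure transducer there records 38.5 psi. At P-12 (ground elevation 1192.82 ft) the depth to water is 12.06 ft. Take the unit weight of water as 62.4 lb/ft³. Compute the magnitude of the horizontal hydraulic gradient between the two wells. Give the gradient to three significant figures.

i ≈ 0.00590

Pressure head at P-9: ψ = 144·P/γ = 144 × 38.5 / 62.4 = 88.85 ft.
Total head at P-9: h = z + ψ = 1084.86 + 88.85 = 1173.71 ft.
Total head at P-12: h = 1192.82 − 12.06 = 1180.76 ft.
Head difference: h(P-9) − h(P-12) = 1173.71 − 1180.76 = -7.05 ft.
Hydraulic gradient: i = |Δh| / L = 7.05 / 1195 = 0.00590.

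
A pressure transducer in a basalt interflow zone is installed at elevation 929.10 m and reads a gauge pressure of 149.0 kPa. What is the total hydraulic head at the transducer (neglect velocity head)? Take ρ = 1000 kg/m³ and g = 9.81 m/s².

h ≈ 944.29 m

ψ = P/(ρg) = 149.0×1000 / (1000 × 9.81) = 15.19 m.
h = z + ψ = 929.10 + 15.19 = 944.29 m.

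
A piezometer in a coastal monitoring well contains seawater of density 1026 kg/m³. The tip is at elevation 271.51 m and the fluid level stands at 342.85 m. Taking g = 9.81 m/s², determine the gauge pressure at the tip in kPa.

Pressure head ψ = h − z = 342.85 − 271.51 = 71.34 m.
P = ρgψ = 1026 × 9.81 × 71.34 = 718041 Pa ≈ 718 kPa.

P ≈ 718 kPa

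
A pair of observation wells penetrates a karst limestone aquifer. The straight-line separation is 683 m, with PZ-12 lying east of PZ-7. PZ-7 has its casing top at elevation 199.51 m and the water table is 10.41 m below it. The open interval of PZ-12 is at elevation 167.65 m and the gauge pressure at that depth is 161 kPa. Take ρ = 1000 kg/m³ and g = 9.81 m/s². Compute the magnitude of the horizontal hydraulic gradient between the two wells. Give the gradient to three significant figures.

Total head at PZ-7: h = 199.51 − 10.41 = 189.10 m.
Pressure head at PZ-12: ψ = P/(ρg) = 161×1000 / (1000 × 9.81) = 16.41 m.
Total head at PZ-12: h = z + ψ = 167.65 + 16.41 = 184.06 m.
Head difference: h(PZ-7) − h(PZ-12) = 189.10 − 184.06 = 5.04 m.
Hydraulic gradient: i = |Δh| / L = 5.04 / 683 = 0.00738.

i ≈ 0.00738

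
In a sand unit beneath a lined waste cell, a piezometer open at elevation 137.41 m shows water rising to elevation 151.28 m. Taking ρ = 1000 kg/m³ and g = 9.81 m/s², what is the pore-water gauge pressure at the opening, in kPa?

P ≈ 136 kPa

Pressure head ψ = h − z = 151.28 − 137.41 = 13.87 m.
P = ρgψ = 1000 × 9.81 × 13.87 = 136065 Pa ≈ 136 kPa.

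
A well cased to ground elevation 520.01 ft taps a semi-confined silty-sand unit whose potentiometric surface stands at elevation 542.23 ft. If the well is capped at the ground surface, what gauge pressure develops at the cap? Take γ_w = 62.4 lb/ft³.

P ≈ 9.63 psi

Head above the cap: Δh = 542.23 − 520.01 = 22.22 ft.
P = γΔh/144 = 62.4 × 22.22 / 144 = 9.63 psi.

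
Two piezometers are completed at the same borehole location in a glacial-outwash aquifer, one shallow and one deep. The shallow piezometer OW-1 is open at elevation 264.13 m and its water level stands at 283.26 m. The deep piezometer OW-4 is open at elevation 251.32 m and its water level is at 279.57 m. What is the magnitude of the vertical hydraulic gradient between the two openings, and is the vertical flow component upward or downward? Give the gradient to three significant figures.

|i_v| ≈ 0.288; vertical flow is downward

Total head at OW-1: h = 283.26 m (water level in the standpipe).
Total head at OW-4: h = 279.57 m.
Δh = h(OW-1) − h(OW-4) = 283.26 − 279.57 = 3.69 m.
Vertical separation Δz = 264.13 − 251.32 = 12.81 m.
|i_v| = |Δh| / Δz = 3.69 / 12.81 = 0.288.
Head is higher in the shallow piezometer, so vertical flow is downward (recharge condition).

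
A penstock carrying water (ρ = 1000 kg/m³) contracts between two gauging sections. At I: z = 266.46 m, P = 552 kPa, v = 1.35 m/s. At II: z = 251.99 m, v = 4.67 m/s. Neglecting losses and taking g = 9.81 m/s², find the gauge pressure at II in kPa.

Pressure head at I: ψ₁ = P₁/(ρg) = 552×1000 / (1000 × 9.81) = 56.27 m.
Velocity heads: v₁²/2g = 1.35²/19.62 = 0.093 m; v₂²/2g = 4.67²/19.62 = 1.112 m.
Total head H = z₁ + ψ₁ + v₁²/2g = 266.46 + 56.27 + 0.093 = 322.82 m.
ψ₂ = H − z₂ − v₂²/2g = 322.82 − 251.99 − 1.112 = 69.72 m.
P₂ = ρgψ₂ = 1000 × 9.81 × 69.72 ≈ 684 kPa.

P₂ ≈ 684 kPa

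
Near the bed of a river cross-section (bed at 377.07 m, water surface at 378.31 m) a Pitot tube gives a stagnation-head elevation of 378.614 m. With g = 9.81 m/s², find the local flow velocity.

v ≈ 2.44 m/s

Near the bed, under hydrostatic conditions, the piezometric head (z + ψ) equals the free-surface elevation, 378.31 m.
Velocity head = total − piezometric = 378.614 − 378.31 = 0.304 m.
v = √(2g·h_v) = √(2 × 9.81 × 0.304) = 2.44 m/s.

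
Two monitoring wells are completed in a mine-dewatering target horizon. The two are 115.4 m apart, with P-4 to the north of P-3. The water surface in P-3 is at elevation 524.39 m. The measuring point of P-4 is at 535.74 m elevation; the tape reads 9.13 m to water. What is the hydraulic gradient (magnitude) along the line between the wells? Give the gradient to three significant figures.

i ≈ 0.0192

Total head at P-3: h = 524.39 m (water level in the piezometer is the total head).
Total head at P-4: h = 535.74 − 9.13 = 526.61 m.
Head difference: h(P-3) − h(P-4) = 524.39 − 526.61 = -2.22 m.
Hydraulic gradient: i = |Δh| / L = 2.22 / 115.4 = 0.0192.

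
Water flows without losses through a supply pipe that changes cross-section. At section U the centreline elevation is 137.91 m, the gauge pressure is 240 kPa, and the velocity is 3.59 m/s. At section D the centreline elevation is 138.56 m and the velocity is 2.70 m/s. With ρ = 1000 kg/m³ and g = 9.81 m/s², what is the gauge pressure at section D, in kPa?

Pressure head at U: ψ₁ = P₁/(ρg) = 240×1000 / (1000 × 9.81) = 24.46 m.
Velocity heads: v₁²/2g = 3.59²/19.62 = 0.657 m; v₂²/2g = 2.70²/19.62 = 0.372 m.
Total head H = z₁ + ψ₁ + v₁²/2g = 137.91 + 24.46 + 0.657 = 163.03 m.
ψ₂ = H − z₂ − v₂²/2g = 163.03 − 138.56 − 0.372 = 24.10 m.
P₂ = ρgψ₂ = 1000 × 9.81 × 24.10 ≈ 236 kPa.

P₂ ≈ 236 kPa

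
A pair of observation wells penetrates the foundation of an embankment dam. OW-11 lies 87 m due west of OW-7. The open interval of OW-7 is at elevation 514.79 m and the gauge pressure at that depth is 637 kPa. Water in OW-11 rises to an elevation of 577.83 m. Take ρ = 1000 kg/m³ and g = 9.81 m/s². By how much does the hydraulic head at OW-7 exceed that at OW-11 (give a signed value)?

Δh ≈ 1.89 m

Pressure head at OW-7: ψ = P/(ρg) = 637×1000 / (1000 × 9.81) = 64.93 m.
Total head at OW-7: h = z + ψ = 514.79 + 64.93 = 579.72 m.
Total head at OW-11: h = 577.83 m (water level in the piezometer is the total head).
Head difference: h(OW-7) − h(OW-11) = 579.72 − 577.83 = 1.89 m.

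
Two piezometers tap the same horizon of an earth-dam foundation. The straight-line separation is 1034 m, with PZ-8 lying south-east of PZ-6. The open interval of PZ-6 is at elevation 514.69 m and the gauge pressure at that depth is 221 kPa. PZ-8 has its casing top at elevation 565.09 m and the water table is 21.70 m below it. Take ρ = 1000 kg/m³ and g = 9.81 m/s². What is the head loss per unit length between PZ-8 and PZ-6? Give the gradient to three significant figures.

i ≈ 0.00597 m/m

Pressure head at PZ-6: ψ = P/(ρg) = 221×1000 / (1000 × 9.81) = 22.53 m.
Total head at PZ-6: h = z + ψ = 514.69 + 22.53 = 537.22 m.
Total head at PZ-8: h = 565.09 − 21.70 = 543.39 m.
Head difference: h(PZ-6) − h(PZ-8) = 537.22 − 543.39 = -6.17 m.
Hydraulic gradient: i = |Δh| / L = 6.17 / 1034 = 0.00597.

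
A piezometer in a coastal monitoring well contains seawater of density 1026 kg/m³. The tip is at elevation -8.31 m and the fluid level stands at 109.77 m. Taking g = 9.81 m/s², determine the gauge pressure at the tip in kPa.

P ≈ 1190 kPa

Pressure head ψ = h − z = 109.77 − (-8.31) = 118.08 m.
P = ρgψ = 1026 × 9.81 × 118.08 = 1188482 Pa ≈ 1190 kPa.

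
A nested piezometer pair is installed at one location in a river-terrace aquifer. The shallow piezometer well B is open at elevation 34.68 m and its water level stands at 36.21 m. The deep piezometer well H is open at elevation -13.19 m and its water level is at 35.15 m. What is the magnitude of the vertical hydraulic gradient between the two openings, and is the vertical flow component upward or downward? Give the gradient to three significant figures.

Total head at well B: h = 36.21 m (water level in the standpipe).
Total head at well H: h = 35.15 m.
Δh = h(well B) − h(well H) = 36.21 − 35.15 = 1.06 m.
Vertical separation Δz = 34.68 − (-13.19) = 47.87 m.
|i_v| = |Δh| / Δz = 1.06 / 47.87 = 0.0221.
Head is higher in the shallow piezometer, so vertical flow is downward (recharge condition).

|i_v| ≈ 0.0221; vertical flow is downward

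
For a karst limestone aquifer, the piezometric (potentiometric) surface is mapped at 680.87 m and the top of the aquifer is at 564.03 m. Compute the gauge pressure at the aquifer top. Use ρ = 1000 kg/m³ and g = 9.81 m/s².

P ≈ 1150 kPa

Pressure head at the aquifer top: ψ = h − z = 680.87 − 564.03 = 116.84 m.
P = ρgψ = 1000 × 9.81 × 116.84 = 1146200 Pa ≈ 1150 kPa.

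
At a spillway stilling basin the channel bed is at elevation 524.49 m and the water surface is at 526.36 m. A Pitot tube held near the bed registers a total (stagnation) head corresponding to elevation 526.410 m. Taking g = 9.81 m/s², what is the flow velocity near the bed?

v ≈ 0.990 m/s

Near the bed, under hydrostatic conditions, the piezometric head (z + ψ) equals the free-surface elevation, 526.36 m.
Velocity head = total − piezometric = 526.410 − 526.36 = 0.050 m.
v = √(2g·h_v) = √(2 × 9.81 × 0.050) = 0.990 m/s.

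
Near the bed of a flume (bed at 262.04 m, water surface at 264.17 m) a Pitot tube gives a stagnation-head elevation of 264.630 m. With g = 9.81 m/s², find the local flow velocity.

v ≈ 3.00 m/s

Near the bed, under hydrostatic conditions, the piezometric head (z + ψ) equals the free-surface elevation, 264.17 m.
Velocity head = total − piezometric = 264.630 − 264.17 = 0.460 m.
v = √(2g·h_v) = √(2 × 9.81 × 0.460) = 3.00 m/s.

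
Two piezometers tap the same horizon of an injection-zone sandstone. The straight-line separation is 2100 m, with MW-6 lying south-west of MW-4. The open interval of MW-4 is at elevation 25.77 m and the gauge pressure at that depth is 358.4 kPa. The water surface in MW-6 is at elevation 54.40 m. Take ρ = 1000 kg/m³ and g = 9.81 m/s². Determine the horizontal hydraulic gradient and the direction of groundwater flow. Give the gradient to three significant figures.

i ≈ 0.00376; groundwater flows toward the south-west

Pressure head at MW-4: ψ = P/(ρg) = 358.4×1000 / (1000 × 9.81) = 36.53 m.
Total head at MW-4: h = z + ψ = 25.77 + 36.53 = 62.30 m.
Total head at MW-6: h = 54.40 m (water level in the piezometer is the total head).
Head difference: h(MW-4) − h(MW-6) = 62.30 − 54.40 = 7.90 m.
Hydraulic gradient: i = |Δh| / L = 7.90 / 2100 = 0.00376.
Flow is from higher to lower head: from MW-4 toward MW-6, i.e. toward the south-west.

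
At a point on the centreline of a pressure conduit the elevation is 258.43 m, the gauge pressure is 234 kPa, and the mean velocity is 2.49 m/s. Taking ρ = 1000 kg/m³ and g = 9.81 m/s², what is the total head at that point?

h ≈ 282.60 m

Pressure head ψ = P/(ρg) = 234×1000 / (1000 × 9.81) = 23.85 m.
Velocity head = v²/(2g) = 2.49² / (2 × 9.81) = 0.316 m.
h = z + ψ + v²/(2g) = 258.43 + 23.85 + 0.316 = 282.60 m.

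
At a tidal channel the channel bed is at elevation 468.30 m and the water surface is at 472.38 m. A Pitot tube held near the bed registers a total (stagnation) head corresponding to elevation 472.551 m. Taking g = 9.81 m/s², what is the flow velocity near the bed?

Near the bed, under hydrostatic conditions, the piezometric head (z + ψ) equals the free-surface elevation, 472.38 m.
Velocity head = total − piezometric = 472.551 − 472.38 = 0.171 m.
v = √(2g·h_v) = √(2 × 9.81 × 0.171) = 1.83 m/s.

v ≈ 1.83 m/s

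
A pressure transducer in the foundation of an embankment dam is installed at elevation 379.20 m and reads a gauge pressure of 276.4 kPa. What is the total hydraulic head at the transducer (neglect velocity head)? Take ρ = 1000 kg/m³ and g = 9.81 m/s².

h ≈ 407.38 m

ψ = P/(ρg) = 276.4×1000 / (1000 × 9.81) = 28.18 m.
h = z + ψ = 379.20 + 28.18 = 407.38 m.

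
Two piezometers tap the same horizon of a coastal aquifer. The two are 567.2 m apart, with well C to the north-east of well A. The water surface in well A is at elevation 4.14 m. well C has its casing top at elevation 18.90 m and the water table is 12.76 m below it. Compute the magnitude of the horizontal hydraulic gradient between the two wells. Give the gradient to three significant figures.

i ≈ 0.00353

Total head at well A: h = 4.14 m (water level in the piezometer is the total head).
Total head at well C: h = 18.90 − 12.76 = 6.14 m.
Head difference: h(well A) − h(well C) = 4.14 − 6.14 = -2.00 m.
Hydraulic gradient: i = |Δh| / L = 2.00 / 567.2 = 0.00353.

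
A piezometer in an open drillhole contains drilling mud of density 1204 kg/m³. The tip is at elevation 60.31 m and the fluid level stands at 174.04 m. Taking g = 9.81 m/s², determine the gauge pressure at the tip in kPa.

P ≈ 1340 kPa

Pressure head ψ = h − z = 174.04 − 60.31 = 113.73 m.
P = ρgψ = 1204 × 9.81 × 113.73 = 1343292 Pa ≈ 1340 kPa.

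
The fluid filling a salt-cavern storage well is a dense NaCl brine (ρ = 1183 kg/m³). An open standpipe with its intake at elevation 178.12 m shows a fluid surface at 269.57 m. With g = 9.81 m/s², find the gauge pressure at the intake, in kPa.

P ≈ 1060 kPa

Pressure head ψ = h − z = 269.57 − 178.12 = 91.45 m.
P = ρgψ = 1183 × 9.81 × 91.45 = 1061298 Pa ≈ 1060 kPa.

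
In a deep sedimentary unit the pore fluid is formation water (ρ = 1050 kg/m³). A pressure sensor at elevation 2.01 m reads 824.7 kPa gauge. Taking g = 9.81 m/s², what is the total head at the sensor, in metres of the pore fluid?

h ≈ 82.07 m

ψ = P/(ρg) = 824.7×1000 / (1050 × 9.81) = 80.06 m.
h = z + ψ = 2.01 + 80.06 = 82.07 m.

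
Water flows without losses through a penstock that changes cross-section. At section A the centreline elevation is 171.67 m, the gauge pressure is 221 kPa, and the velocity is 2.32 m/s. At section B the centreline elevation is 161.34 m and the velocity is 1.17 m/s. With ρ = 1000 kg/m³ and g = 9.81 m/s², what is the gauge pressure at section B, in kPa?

Pressure head at A: ψ₁ = P₁/(ρg) = 221×1000 / (1000 × 9.81) = 22.53 m.
Velocity heads: v₁²/2g = 2.32²/19.62 = 0.274 m; v₂²/2g = 1.17²/19.62 = 0.070 m.
Total head H = z₁ + ψ₁ + v₁²/2g = 171.67 + 22.53 + 0.274 = 194.47 m.
ψ₂ = H − z₂ − v₂²/2g = 194.47 − 161.34 − 0.070 = 33.06 m.
P₂ = ρgψ₂ = 1000 × 9.81 × 33.06 ≈ 324 kPa.

P₂ ≈ 324 kPa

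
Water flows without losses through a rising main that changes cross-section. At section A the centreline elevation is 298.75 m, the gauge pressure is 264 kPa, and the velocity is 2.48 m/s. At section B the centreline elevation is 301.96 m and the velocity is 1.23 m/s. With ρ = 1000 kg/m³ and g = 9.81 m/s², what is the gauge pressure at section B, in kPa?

P₂ ≈ 235 kPa

Pressure head at A: ψ₁ = P₁/(ρg) = 264×1000 / (1000 × 9.81) = 26.91 m.
Velocity heads: v₁²/2g = 2.48²/19.62 = 0.313 m; v₂²/2g = 1.23²/19.62 = 0.077 m.
Total head H = z₁ + ψ₁ + v₁²/2g = 298.75 + 26.91 + 0.313 = 325.97 m.
ψ₂ = H − z₂ − v₂²/2g = 325.97 − 301.96 − 0.077 = 23.93 m.
P₂ = ρgψ₂ = 1000 × 9.81 × 23.93 ≈ 235 kPa.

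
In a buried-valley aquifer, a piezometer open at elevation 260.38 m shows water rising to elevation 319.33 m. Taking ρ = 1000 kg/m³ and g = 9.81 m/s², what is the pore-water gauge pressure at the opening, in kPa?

Pressure head ψ = h − z = 319.33 − 260.38 = 58.95 m.
P = ρgψ = 1000 × 9.81 × 58.95 = 578300 Pa ≈ 578 kPa.

P ≈ 578 kPa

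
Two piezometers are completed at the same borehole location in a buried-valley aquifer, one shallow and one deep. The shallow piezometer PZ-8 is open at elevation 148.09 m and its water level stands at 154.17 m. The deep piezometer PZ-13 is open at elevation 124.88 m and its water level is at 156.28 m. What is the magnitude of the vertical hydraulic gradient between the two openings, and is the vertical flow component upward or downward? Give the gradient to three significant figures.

|i_v| ≈ 0.0909; vertical flow is upward

Total head at PZ-8: h = 154.17 m (water level in the standpipe).
Total head at PZ-13: h = 156.28 m.
Δh = h(PZ-8) − h(PZ-13) = 154.17 − 156.28 = -2.11 m.
Vertical separation Δz = 148.09 − 124.88 = 23.21 m.
|i_v| = |Δh| / Δz = 2.11 / 23.21 = 0.0909.
Head is higher in the deep piezometer, so vertical flow is upward (discharge condition).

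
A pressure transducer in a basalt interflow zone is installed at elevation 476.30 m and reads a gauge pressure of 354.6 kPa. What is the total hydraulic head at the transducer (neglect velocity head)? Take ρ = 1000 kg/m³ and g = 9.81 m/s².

ψ = P/(ρg) = 354.6×1000 / (1000 × 9.81) = 36.15 m.
h = z + ψ = 476.30 + 36.15 = 512.45 m.

h ≈ 512.45 m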